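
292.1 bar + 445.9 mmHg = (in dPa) 2.927e+08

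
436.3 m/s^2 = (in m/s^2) 436.3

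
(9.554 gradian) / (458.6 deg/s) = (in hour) 5.208e-06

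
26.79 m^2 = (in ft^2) 288.4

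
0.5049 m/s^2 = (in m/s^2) 0.5049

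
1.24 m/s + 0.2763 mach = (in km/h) 343.2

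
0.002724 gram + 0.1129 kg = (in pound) 0.2489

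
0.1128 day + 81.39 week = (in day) 569.8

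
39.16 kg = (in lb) 86.33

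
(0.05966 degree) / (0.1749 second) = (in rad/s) 0.005953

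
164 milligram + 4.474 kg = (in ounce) 157.8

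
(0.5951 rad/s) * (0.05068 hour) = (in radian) 108.6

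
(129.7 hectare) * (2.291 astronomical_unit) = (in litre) 4.445e+20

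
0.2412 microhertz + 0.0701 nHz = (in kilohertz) 2.413e-10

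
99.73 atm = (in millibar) 1.011e+05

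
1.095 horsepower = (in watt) 816.5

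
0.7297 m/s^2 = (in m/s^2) 0.7297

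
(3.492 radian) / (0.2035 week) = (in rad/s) 2.837e-05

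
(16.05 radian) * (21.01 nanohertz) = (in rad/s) 3.372e-07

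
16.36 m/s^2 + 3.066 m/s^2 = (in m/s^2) 19.43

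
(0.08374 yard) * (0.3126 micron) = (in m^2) 2.394e-08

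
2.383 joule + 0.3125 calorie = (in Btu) 0.003498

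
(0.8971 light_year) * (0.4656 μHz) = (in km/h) 1.423e+10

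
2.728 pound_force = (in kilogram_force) 1.237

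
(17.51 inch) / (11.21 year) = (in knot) 2.446e-09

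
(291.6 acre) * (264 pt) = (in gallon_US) 2.903e+07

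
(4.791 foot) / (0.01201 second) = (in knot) 236.4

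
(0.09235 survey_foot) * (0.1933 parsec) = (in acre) 4.149e+10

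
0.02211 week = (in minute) 222.9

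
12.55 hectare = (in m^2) 1.255e+05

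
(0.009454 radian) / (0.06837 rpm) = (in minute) 0.02201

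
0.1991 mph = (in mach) 0.0002614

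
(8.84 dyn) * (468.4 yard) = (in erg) 3.786e+05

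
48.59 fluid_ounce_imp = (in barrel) 0.008684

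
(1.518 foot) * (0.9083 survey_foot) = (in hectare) 1.281e-05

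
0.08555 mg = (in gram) 8.555e-05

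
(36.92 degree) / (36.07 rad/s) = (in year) 5.665e-10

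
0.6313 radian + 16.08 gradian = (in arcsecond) 1.823e+05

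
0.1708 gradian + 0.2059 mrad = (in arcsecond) 595.9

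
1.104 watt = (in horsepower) 0.00148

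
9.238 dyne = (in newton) 9.238e-05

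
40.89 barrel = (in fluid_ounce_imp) 2.288e+05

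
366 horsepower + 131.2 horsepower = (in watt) 3.708e+05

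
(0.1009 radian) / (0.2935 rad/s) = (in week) 5.684e-07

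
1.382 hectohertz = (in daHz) 13.82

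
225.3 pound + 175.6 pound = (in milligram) 1.818e+08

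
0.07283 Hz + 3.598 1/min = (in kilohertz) 0.0001328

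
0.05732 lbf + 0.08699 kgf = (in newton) 1.108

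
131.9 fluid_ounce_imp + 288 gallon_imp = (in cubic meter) 1.313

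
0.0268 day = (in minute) 38.59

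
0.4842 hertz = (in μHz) 4.842e+05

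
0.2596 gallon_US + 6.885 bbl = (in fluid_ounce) 3.705e+04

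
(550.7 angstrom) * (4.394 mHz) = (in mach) 7.107e-13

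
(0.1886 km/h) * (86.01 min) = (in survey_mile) 0.168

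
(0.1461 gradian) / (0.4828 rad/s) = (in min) 7.922e-05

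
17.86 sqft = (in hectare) 0.0001659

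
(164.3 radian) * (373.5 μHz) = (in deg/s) 3.516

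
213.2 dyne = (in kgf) 0.0002174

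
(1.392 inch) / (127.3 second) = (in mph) 0.0006213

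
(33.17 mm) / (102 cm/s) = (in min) 0.000542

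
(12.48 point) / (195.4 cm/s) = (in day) 2.608e-08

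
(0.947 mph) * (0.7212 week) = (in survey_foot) 6.058e+05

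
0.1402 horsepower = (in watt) 104.5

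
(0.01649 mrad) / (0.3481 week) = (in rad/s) 7.833e-11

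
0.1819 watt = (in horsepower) 0.0002439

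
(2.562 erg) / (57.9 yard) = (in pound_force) 1.088e-09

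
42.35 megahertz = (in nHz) 4.235e+16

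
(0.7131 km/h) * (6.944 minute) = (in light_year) 8.723e-15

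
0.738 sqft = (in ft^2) 0.738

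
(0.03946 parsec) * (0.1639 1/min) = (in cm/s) 3.326e+14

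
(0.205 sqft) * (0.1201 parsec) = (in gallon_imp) 1.553e+16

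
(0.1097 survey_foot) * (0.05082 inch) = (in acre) 1.067e-08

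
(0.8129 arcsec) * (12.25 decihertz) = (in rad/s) 4.828e-06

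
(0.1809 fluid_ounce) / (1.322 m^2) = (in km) 4.047e-09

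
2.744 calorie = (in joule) 11.48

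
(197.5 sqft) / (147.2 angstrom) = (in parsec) 4.04e-08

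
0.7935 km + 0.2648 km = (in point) 3e+06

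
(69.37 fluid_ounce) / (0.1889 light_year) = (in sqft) 1.236e-17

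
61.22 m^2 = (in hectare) 0.006122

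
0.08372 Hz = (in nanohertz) 8.372e+07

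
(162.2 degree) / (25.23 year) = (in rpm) 3.398e-08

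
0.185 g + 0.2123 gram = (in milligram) 397.3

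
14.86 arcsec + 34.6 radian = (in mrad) 3.46e+04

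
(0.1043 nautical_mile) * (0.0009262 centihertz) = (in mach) 5.254e-06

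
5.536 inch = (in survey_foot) 0.4613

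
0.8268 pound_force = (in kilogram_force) 0.375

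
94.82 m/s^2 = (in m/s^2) 94.82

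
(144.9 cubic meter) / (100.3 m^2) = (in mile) 0.0008977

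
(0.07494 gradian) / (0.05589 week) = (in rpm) 3.326e-07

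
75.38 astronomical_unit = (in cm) 1.128e+15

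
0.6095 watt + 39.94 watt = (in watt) 40.55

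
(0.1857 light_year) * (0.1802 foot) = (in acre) 2.384e+10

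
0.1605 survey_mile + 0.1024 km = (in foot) 1183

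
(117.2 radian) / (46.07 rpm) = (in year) 7.703e-07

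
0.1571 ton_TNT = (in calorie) 1.571e+08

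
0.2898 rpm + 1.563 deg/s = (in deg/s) 3.302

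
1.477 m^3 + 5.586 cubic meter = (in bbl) 44.42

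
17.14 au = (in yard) 2.804e+12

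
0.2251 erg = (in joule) 2.251e-08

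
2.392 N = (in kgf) 0.2439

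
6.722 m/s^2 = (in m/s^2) 6.722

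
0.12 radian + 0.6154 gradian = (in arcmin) 445.8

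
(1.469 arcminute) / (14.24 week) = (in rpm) 4.738e-10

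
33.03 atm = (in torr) 2.51e+04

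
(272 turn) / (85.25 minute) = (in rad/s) 0.3341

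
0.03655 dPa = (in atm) 3.607e-08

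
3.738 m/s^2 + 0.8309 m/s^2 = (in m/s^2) 4.569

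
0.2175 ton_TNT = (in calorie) 2.175e+08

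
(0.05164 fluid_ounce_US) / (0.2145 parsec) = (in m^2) 2.307e-22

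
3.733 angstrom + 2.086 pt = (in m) 0.0007359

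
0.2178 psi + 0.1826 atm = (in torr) 150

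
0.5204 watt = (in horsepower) 0.0006979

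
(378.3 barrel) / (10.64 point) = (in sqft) 1.725e+05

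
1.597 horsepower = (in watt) 1191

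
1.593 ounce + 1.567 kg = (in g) 1612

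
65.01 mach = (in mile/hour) 4.952e+04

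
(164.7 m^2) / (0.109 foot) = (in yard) 5421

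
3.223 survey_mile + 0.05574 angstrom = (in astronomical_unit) 3.467e-08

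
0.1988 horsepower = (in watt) 148.2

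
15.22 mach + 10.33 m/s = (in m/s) 5193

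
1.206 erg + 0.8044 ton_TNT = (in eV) 2.101e+28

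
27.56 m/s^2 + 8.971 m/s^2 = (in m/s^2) 36.53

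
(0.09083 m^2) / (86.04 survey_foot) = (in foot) 0.01136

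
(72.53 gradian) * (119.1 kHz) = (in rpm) 1.296e+06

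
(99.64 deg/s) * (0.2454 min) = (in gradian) 1630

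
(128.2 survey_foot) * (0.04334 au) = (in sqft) 2.727e+12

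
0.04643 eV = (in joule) 7.439e-21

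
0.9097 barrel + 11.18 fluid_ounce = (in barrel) 0.9118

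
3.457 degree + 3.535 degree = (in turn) 0.01942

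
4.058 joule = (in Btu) 0.003846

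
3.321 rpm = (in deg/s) 19.93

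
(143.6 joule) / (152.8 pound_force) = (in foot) 0.6932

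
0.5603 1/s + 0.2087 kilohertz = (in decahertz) 20.93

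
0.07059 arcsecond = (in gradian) 2.179e-05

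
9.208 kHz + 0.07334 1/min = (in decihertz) 9.208e+04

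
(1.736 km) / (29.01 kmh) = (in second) 215.4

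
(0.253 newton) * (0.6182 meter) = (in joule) 0.1564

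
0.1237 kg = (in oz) 4.363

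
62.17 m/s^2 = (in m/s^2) 62.17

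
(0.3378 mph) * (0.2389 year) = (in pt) 3.225e+09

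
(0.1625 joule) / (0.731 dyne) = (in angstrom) 2.223e+14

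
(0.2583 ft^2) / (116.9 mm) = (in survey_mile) 0.0001276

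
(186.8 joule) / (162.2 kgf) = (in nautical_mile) 6.341e-05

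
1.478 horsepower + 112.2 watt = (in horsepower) 1.628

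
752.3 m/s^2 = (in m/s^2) 752.3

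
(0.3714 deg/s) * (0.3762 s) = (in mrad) 2.439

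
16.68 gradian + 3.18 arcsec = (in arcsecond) 5.405e+04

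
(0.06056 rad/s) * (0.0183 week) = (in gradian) 4.267e+04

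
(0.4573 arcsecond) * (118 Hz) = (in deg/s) 0.01499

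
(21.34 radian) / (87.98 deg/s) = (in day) 0.0001608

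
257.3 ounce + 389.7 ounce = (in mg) 1.834e+07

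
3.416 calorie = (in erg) 1.429e+08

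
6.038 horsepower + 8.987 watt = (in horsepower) 6.05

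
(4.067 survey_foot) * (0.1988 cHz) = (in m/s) 0.002464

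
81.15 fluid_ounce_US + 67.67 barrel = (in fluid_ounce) 3.639e+05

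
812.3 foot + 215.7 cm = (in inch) 9833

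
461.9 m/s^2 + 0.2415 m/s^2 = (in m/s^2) 462.1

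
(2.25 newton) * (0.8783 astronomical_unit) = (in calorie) 7.066e+10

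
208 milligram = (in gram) 0.208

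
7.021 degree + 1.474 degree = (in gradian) 9.439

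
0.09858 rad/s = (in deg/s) 5.648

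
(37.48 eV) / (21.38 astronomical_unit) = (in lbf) 4.221e-31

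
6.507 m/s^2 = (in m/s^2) 6.507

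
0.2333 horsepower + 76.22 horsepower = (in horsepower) 76.45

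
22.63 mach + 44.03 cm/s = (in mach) 22.63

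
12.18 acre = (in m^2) 4.929e+04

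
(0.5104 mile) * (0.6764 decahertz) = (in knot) 1.08e+04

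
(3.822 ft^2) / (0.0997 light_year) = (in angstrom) 3.764e-06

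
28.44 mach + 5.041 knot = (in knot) 1.883e+04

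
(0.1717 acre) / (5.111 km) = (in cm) 13.6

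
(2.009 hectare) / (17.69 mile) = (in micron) 7.057e+05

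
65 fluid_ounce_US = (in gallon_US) 0.5078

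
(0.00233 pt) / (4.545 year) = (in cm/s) 5.735e-13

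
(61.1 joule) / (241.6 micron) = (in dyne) 2.529e+10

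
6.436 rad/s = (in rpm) 61.46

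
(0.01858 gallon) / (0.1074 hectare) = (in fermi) 6.549e+07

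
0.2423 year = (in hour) 2123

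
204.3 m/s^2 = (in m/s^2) 204.3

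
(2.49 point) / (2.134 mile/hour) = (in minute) 1.535e-05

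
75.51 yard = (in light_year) 7.298e-15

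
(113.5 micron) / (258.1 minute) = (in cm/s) 7.329e-07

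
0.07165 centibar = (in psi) 0.01039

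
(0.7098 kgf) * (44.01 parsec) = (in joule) 9.453e+18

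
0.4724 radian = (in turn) 0.07518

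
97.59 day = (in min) 1.405e+05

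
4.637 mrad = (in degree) 0.2657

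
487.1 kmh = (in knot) 263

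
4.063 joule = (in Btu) 0.003851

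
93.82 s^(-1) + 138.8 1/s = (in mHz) 2.326e+05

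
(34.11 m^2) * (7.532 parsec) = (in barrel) 4.986e+19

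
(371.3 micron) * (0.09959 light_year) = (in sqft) 3.766e+12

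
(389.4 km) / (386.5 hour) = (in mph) 0.626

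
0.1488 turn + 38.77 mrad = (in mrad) 973.7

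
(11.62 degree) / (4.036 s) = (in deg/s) 2.879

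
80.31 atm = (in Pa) 8.137e+06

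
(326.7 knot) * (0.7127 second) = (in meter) 119.8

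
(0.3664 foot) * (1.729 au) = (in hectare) 2.889e+06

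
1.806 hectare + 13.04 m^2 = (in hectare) 1.807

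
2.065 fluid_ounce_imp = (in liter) 0.05867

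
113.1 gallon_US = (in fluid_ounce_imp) 1.507e+04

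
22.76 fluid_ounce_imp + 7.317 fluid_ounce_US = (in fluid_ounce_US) 29.18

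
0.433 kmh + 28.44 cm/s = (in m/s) 0.4047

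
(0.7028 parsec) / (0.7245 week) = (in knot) 9.62e+10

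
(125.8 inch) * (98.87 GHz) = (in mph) 7.067e+11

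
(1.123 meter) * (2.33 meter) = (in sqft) 28.16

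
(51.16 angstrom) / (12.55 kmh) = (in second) 1.468e-09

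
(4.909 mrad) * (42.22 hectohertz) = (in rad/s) 20.73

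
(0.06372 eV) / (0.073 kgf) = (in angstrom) 1.426e-10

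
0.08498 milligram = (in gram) 8.498e-05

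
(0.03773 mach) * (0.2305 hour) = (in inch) 4.197e+05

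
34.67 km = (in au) 2.318e-07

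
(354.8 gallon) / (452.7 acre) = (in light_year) 7.749e-23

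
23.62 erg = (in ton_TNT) 5.645e-16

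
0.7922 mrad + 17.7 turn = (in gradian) 7080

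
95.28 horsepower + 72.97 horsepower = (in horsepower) 168.2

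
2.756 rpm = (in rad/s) 0.2886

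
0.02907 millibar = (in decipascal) 29.07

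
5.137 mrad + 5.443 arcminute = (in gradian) 0.4278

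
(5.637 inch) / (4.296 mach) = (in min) 1.631e-06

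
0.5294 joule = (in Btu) 0.0005018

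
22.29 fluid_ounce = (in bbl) 0.004146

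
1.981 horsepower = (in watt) 1477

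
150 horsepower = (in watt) 1.119e+05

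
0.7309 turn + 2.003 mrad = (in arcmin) 1.579e+04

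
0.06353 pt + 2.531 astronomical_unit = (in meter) 3.786e+11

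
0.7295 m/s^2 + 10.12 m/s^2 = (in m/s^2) 10.85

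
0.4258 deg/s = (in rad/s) 0.007432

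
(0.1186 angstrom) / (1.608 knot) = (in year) 4.546e-19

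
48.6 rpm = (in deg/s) 291.6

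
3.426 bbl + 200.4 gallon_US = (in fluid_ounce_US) 4.407e+04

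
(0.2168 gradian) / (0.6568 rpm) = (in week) 8.187e-08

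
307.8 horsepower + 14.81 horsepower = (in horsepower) 322.6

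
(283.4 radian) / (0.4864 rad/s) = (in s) 582.6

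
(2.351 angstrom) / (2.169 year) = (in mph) 7.688e-18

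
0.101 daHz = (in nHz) 1.01e+09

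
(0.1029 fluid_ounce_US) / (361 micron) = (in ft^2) 0.09074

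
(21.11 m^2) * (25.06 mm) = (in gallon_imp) 116.4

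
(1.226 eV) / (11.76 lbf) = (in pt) 1.064e-17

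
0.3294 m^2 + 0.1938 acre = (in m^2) 784.6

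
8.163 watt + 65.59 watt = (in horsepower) 0.0989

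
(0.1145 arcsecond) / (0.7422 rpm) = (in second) 7.142e-06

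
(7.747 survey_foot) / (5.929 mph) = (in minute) 0.01485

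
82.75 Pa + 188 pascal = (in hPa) 2.708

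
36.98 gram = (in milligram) 3.698e+04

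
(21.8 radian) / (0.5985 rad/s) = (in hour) 0.01012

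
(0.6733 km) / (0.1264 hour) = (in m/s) 1.48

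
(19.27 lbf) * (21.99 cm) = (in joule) 18.85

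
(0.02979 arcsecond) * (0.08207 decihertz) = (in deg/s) 6.791e-08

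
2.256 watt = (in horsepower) 0.003025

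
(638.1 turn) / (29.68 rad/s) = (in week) 0.0002234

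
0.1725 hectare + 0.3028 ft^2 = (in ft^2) 1.857e+04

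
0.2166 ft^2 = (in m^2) 0.02012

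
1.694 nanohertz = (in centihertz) 1.694e-07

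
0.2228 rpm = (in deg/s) 1.337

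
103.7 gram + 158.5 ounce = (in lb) 10.13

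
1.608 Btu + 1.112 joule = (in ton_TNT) 4.057e-07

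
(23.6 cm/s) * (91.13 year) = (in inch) 2.67e+10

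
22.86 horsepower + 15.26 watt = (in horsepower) 22.88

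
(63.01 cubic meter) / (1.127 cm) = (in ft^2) 6.018e+04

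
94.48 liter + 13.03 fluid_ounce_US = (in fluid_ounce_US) 3208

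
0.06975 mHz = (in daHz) 6.975e-06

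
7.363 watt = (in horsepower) 0.009874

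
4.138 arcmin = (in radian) 0.001204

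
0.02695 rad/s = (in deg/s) 1.544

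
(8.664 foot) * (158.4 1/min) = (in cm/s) 697.2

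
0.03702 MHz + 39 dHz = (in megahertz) 0.03702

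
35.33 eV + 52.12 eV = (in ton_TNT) 3.349e-27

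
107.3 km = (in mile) 66.67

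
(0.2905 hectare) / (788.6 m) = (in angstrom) 3.684e+10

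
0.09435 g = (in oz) 0.003328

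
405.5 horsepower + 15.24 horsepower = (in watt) 3.137e+05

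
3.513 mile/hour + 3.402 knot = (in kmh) 11.95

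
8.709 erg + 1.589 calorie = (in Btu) 0.006301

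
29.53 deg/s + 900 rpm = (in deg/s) 5430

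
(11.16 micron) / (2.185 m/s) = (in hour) 1.419e-09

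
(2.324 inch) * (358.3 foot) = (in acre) 0.001593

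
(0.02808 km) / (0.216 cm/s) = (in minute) 216.7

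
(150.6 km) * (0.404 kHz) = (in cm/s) 6.084e+09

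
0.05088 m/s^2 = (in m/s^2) 0.05088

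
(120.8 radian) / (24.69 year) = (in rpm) 1.482e-06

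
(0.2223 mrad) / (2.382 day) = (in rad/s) 1.08e-09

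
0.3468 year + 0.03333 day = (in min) 1.823e+05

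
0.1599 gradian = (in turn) 0.0003998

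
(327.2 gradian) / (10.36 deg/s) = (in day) 0.000329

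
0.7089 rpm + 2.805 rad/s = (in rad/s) 2.879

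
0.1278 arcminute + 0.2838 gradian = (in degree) 0.2576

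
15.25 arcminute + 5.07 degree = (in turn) 0.01479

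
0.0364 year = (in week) 1.898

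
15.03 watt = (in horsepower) 0.02016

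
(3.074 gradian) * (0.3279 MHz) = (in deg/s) 9.072e+05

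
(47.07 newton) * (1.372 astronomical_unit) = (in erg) 9.661e+19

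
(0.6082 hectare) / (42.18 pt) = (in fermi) 4.087e+20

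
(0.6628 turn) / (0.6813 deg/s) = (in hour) 0.09728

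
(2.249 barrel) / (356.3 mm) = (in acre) 0.000248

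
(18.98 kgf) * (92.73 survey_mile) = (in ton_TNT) 0.006639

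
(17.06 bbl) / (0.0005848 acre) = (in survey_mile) 0.0007121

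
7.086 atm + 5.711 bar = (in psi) 187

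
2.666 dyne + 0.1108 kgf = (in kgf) 0.1108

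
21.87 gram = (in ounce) 0.7714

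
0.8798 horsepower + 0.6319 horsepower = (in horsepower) 1.512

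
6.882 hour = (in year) 0.0007856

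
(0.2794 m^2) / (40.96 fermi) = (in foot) 2.238e+13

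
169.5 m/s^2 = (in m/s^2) 169.5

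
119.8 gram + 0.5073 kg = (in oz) 22.12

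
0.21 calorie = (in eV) 5.484e+18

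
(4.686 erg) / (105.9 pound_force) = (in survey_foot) 3.264e-09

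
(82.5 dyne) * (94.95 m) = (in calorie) 0.01872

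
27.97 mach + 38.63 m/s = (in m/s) 9562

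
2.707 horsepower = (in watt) 2019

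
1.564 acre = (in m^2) 6329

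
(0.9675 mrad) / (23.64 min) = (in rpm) 6.514e-06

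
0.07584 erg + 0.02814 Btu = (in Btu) 0.02814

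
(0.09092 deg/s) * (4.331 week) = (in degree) 2.382e+05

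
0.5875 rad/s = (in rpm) 5.61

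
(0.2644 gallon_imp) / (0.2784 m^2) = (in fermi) 4.317e+12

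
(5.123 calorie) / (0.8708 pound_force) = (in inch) 217.9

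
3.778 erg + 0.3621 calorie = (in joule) 1.515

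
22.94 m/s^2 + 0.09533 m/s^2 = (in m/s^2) 23.04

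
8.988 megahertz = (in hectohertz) 8.988e+04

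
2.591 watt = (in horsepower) 0.003475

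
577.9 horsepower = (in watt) 4.309e+05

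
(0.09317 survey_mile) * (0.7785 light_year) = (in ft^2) 1.189e+19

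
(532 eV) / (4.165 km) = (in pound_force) 4.601e-21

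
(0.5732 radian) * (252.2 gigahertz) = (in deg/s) 8.283e+12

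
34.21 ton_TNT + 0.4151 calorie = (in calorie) 3.421e+10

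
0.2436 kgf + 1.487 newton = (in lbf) 0.8713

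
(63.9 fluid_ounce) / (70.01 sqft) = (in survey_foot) 0.0009532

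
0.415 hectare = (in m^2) 4150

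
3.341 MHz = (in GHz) 0.003341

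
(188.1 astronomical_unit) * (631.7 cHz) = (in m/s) 1.778e+14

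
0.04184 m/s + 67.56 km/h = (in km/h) 67.71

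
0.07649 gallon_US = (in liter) 0.2895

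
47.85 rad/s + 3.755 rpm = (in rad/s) 48.24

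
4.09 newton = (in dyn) 4.09e+05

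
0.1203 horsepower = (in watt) 89.71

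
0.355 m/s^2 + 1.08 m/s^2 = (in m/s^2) 1.435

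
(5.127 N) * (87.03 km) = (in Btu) 422.9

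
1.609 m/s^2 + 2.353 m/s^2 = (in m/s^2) 3.962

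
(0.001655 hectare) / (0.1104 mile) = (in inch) 3.667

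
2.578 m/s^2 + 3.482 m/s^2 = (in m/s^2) 6.06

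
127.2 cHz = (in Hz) 1.272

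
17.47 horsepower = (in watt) 1.303e+04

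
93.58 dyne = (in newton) 0.0009358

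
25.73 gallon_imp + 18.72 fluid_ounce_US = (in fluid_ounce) 3974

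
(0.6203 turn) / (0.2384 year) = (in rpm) 4.95e-06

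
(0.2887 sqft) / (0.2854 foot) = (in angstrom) 3.083e+09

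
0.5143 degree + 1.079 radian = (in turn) 0.1732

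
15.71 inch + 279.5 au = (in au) 279.5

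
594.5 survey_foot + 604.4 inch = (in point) 5.572e+05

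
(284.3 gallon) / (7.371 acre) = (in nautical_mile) 1.948e-08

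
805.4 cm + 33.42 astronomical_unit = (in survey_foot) 1.64e+13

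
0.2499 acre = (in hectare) 0.1011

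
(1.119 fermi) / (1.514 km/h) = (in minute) 4.435e-17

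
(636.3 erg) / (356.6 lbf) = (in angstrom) 401.1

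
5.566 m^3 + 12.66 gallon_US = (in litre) 5614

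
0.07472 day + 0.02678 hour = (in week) 0.01083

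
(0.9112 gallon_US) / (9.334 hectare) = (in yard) 4.041e-08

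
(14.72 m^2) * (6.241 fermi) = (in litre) 9.187e-11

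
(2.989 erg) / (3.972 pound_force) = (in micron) 0.01692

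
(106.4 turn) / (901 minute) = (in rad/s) 0.01237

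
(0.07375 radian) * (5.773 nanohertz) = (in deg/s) 2.439e-08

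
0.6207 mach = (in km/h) 760.9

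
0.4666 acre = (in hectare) 0.1888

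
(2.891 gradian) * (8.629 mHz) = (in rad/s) 0.0003919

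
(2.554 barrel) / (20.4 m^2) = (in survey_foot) 0.0653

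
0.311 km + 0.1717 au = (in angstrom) 2.569e+20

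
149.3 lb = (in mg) 6.772e+07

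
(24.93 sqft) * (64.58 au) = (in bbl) 1.407e+14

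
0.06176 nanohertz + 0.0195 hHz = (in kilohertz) 0.00195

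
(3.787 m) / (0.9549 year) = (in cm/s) 1.258e-05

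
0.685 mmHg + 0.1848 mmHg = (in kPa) 0.116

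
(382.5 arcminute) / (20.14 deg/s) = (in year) 1.004e-08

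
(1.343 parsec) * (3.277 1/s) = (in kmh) 4.889e+17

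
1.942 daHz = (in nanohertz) 1.942e+10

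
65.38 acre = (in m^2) 2.646e+05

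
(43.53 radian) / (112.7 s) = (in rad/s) 0.3862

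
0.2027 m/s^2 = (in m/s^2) 0.2027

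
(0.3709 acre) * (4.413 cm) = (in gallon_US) 1.75e+04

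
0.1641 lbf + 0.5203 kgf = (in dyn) 5.832e+05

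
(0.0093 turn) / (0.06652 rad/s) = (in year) 2.786e-08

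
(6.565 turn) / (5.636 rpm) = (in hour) 0.01941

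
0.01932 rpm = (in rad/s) 0.002023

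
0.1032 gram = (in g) 0.1032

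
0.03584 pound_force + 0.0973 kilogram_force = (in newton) 1.114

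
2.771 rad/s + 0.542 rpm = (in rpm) 27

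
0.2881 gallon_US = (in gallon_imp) 0.2399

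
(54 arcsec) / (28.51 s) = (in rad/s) 9.183e-06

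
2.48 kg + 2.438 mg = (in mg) 2.48e+06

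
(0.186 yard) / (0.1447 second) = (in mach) 0.003452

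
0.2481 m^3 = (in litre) 248.1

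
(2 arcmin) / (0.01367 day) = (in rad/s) 4.926e-07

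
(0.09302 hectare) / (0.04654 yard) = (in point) 6.196e+07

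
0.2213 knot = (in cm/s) 11.38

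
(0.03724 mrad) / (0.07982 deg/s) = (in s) 0.02673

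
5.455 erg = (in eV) 3.405e+12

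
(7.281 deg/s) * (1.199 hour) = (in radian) 548.5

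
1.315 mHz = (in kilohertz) 1.315e-06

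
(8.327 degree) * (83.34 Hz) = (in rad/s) 12.11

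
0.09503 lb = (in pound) 0.09503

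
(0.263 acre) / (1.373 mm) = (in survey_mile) 481.7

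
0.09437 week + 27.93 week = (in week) 28.02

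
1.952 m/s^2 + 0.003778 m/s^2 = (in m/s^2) 1.956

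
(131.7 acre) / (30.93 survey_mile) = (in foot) 35.13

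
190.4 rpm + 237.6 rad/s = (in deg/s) 1.476e+04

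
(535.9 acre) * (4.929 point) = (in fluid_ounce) 1.275e+08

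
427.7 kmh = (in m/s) 118.8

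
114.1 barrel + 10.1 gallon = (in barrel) 114.3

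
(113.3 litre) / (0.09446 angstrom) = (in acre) 2.964e+06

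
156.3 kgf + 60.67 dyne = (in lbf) 344.6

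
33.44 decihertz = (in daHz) 0.3344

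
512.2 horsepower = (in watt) 3.819e+05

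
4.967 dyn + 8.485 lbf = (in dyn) 3.774e+06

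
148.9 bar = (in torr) 1.117e+05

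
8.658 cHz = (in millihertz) 86.58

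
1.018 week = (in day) 7.126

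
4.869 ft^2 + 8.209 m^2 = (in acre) 0.00214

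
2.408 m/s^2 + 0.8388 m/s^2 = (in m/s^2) 3.247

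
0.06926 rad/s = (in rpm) 0.6614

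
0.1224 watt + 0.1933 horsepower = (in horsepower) 0.1935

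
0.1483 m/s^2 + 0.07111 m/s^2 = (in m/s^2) 0.2194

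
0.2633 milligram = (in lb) 5.805e-07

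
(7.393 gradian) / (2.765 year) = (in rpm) 1.272e-08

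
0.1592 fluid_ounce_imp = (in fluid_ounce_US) 0.153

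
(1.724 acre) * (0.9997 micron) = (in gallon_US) 1.843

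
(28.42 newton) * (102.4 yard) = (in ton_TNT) 6.36e-07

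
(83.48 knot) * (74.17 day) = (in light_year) 2.909e-08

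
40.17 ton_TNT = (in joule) 1.681e+11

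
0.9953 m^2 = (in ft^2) 10.71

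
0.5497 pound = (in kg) 0.2493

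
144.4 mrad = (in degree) 8.274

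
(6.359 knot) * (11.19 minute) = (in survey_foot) 7206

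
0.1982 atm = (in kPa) 20.08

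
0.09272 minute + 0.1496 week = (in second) 9.048e+04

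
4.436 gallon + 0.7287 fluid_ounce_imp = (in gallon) 4.441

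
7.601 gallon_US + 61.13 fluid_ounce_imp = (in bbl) 0.1919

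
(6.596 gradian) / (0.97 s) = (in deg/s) 6.12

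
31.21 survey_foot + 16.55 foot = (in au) 9.731e-11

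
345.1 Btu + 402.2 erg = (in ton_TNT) 8.702e-05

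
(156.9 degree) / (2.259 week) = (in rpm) 1.914e-05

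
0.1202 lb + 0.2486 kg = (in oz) 10.69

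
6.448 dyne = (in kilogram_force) 6.575e-06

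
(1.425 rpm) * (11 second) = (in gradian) 104.5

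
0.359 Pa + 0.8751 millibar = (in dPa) 878.7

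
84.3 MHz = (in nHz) 8.43e+16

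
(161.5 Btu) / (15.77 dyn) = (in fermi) 1.08e+24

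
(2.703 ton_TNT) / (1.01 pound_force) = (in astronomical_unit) 0.01683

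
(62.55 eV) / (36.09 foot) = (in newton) 9.11e-19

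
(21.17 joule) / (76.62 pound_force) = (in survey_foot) 0.2038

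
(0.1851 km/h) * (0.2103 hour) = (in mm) 3.893e+04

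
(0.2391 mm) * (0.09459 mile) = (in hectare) 3.64e-06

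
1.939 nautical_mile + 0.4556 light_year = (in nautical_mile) 2.327e+12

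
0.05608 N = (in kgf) 0.005719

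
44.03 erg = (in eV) 2.748e+13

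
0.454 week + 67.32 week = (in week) 67.77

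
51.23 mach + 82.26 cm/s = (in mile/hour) 3.902e+04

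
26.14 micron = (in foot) 8.576e-05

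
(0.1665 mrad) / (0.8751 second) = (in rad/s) 0.0001903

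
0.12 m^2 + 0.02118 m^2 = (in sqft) 1.52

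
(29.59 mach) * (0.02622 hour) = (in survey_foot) 3.12e+06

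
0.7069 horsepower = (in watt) 527.1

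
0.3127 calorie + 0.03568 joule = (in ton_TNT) 3.212e-10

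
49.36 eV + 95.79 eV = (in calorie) 5.558e-18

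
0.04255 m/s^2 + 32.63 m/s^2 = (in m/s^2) 32.67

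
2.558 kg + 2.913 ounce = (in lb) 5.821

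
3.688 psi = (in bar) 0.2543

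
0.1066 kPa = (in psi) 0.01546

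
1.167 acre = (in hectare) 0.4723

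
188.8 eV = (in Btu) 2.867e-20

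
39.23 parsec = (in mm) 1.211e+21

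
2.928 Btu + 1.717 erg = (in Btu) 2.928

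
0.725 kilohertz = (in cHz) 7.25e+04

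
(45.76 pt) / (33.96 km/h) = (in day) 1.981e-08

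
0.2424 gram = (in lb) 0.0005344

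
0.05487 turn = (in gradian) 21.95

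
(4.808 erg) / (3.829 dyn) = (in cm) 1.256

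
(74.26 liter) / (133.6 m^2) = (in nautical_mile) 3.001e-07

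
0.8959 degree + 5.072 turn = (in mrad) 3.188e+04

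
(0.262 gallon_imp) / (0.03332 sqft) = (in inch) 15.15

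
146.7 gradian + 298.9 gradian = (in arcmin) 2.406e+04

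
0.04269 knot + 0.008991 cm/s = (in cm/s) 2.205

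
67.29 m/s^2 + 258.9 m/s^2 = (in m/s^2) 326.2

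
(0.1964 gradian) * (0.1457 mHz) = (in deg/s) 2.575e-05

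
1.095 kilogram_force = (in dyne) 1.074e+06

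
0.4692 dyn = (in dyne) 0.4692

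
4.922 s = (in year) 1.561e-07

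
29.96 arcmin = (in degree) 0.4993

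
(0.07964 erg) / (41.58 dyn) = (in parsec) 6.207e-22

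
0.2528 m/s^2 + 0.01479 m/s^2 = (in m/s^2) 0.2676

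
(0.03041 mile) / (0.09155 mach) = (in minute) 0.02617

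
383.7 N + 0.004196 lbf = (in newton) 383.7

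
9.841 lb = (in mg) 4.464e+06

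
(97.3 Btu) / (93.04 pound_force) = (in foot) 813.8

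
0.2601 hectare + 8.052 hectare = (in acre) 20.54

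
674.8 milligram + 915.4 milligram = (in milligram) 1590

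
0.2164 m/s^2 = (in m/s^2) 0.2164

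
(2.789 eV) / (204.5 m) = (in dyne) 2.185e-16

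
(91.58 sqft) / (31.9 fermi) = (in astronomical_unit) 1783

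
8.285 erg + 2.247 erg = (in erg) 10.53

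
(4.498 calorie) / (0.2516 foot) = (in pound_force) 55.17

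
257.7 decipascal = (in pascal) 25.77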